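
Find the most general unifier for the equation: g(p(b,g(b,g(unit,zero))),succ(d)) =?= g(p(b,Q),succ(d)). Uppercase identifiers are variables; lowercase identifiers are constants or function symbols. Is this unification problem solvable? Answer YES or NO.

Decompose g/2: p(b,g(b,g(unit,zero))) =?= p(b,Q),  succ(d) =?= succ(d).
Decompose p/2: b =?= b,  g(b,g(unit,zero)) =?= Q.
Delete trivial equation b =?= b.
Bind Q := g(b,g(unit,zero)); no other remaining equation mentions Q.
Delete trivial equation succ(d) =?= succ(d).
No equations remain and no clash or occurs-check failure arose, so a unifier exists.

YES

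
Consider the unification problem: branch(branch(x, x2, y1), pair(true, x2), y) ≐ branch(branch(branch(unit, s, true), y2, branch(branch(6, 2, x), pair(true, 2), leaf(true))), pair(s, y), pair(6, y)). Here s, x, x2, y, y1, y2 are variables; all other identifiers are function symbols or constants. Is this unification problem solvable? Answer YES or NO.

Decompose branch/3: branch(x, x2, y1) ≐ branch(branch(unit, s, true), y2, branch(branch(6, 2, x), pair(true, 2), leaf(true))),  pair(true, x2) ≐ pair(s, y),  y ≐ pair(6, y).
Decompose branch/3: x ≐ branch(unit, s, true),  x2 ≐ y2,  y1 ≐ branch(branch(6, 2, x), pair(true, 2), leaf(true)).
Bind x := branch(unit, s, true); substituting into the one remaining equation that mentions x gives: y1 ≐ branch(branch(6, 2, branch(unit, s, true)), pair(true, 2), leaf(true)).
Bind x2 := y2; substituting into the one remaining equation that mentions x2 gives: pair(true, y2) ≐ pair(s, y).
Bind y1 := branch(branch(6, 2, branch(unit, s, true)), pair(true, 2), leaf(true)); no other remaining equation mentions y1.
Decompose pair/2: true ≐ s,  y2 ≐ y.
Bind s := true; no other remaining equation mentions s. Substituting into the earlier bindings gives x := branch(unit, true, true), y1 := branch(branch(6, 2, branch(unit, true, true)), pair(true, 2), leaf(true)).
Bind y2 := y; no other remaining equation mentions y2. Substituting into the earlier binding gives x2 := y.
Occurs check fails: y occurs in pair(6, y); the equation y ≐ pair(6, y) has no finite solution.

NO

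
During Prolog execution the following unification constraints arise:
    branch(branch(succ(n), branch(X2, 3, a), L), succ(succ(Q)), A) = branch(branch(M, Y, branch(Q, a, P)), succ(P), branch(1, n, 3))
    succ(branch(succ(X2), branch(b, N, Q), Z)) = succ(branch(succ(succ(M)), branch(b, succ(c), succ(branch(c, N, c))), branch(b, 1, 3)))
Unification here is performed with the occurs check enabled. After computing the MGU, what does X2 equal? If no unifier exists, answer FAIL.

succ(succ(n))

Decompose branch/3: branch(succ(n), branch(X2, 3, a), L) = branch(M, Y, branch(Q, a, P)),  succ(succ(Q)) = succ(P),  A = branch(1, n, 3).
Decompose branch/3: succ(n) = M,  branch(X2, 3, a) = Y,  L = branch(Q, a, P).
Bind M := succ(n); substituting into the one remaining equation that mentions M gives: succ(branch(succ(X2), branch(b, N, Q), Z)) = succ(branch(succ(succ(succ(n))), branch(b, succ(c), succ(branch(c, N, c))), branch(b, 1, 3))).
Bind Y := branch(X2, 3, a); no other remaining equation mentions Y.
Bind L := branch(Q, a, P); no other remaining equation mentions L.
Decompose succ/1: succ(Q) = P.
Bind P := succ(Q); no other remaining equation mentions P. Substituting into the earlier binding gives L := branch(Q, a, succ(Q)).
Bind A := branch(1, n, 3); no other remaining equation mentions A.
Decompose succ/1: branch(succ(X2), branch(b, N, Q), Z) = branch(succ(succ(succ(n))), branch(b, succ(c), succ(branch(c, N, c))), branch(b, 1, 3)).
Decompose branch/3: succ(X2) = succ(succ(succ(n))),  branch(b, N, Q) = branch(b, succ(c), succ(branch(c, N, c))),  Z = branch(b, 1, 3).
Decompose succ/1: X2 = succ(succ(n)).
Bind X2 := succ(succ(n)); no other remaining equation mentions X2. Substituting into the earlier binding gives Y := branch(succ(succ(n)), 3, a).
Decompose branch/3: b = b,  N = succ(c),  Q = succ(branch(c, N, c)).
Delete trivial equation b = b.
Bind N := succ(c); substituting into the one remaining equation that mentions N gives: Q = succ(branch(c, succ(c), c)).
Bind Q := succ(branch(c, succ(c), c)); no other remaining equation mentions Q. Substituting into the earlier bindings gives L := branch(succ(branch(c, succ(c), c)), a, succ(succ(branch(c, succ(c), c)))), P := succ(succ(branch(c, succ(c), c))).
Bind Z := branch(b, 1, 3).
MGU = { M ↦ succ(n), Y ↦ branch(succ(succ(n)), 3, a), L ↦ branch(succ(branch(c, succ(c), c)), a, succ(succ(branch(c, succ(c), c)))), P ↦ succ(succ(branch(c, succ(c), c))), A ↦ branch(1, n, 3), X2 ↦ succ(succ(n)), N ↦ succ(c), Q ↦ succ(branch(c, succ(c), c)), Z ↦ branch(b, 1, 3) }, so X2 ↦ succ(succ(n)).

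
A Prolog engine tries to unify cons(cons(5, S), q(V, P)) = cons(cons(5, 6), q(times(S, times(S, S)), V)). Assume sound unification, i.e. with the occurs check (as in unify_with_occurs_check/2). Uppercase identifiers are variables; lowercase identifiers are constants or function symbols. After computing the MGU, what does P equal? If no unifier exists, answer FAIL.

times(6, times(6, 6))

Decompose cons/2: cons(5, S) = cons(5, 6),  q(V, P) = q(times(S, times(S, S)), V).
Decompose cons/2: 5 = 5,  S = 6.
Delete trivial equation 5 = 5.
Bind S := 6; substituting into the remaining equation gives: q(V, P) = q(times(6, times(6, 6)), V).
Decompose q/2: V = times(6, times(6, 6)),  P = V.
Bind V := times(6, times(6, 6)); substituting into the remaining equation gives: P = times(6, times(6, 6)).
Bind P := times(6, times(6, 6)).
MGU = { S = 6, V = times(6, times(6, 6)), P = times(6, times(6, 6)) }, so P = times(6, times(6, 6)).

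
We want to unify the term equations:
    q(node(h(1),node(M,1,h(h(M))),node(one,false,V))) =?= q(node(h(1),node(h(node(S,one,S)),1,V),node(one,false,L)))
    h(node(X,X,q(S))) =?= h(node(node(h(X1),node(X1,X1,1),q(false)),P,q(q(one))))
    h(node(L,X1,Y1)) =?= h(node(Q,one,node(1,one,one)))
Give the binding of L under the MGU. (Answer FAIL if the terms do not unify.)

h(h(h(node(q(one),one,q(one)))))

Decompose q/1: node(h(1),node(M,1,h(h(M))),node(one,false,V)) =?= node(h(1),node(h(node(S,one,S)),1,V),node(one,false,L)).
Decompose node/3: h(1) =?= h(1),  node(M,1,h(h(M))) =?= node(h(node(S,one,S)),1,V),  node(one,false,V) =?= node(one,false,L).
Delete trivial equation h(1) =?= h(1).
Decompose node/3: M =?= h(node(S,one,S)),  1 =?= 1,  h(h(M)) =?= V.
Bind M := h(node(S,one,S)); substituting into the one remaining equation that mentions M gives: h(h(h(node(S,one,S)))) =?= V.
Delete trivial equation 1 =?= 1.
Bind V := h(h(h(node(S,one,S)))); substituting into the one remaining equation that mentions V gives: node(one,false,h(h(h(node(S,one,S))))) =?= node(one,false,L).
Decompose node/3: one =?= one,  false =?= false,  h(h(h(node(S,one,S)))) =?= L.
Delete trivial equation one =?= one.
Delete trivial equation false =?= false.
Bind L := h(h(h(node(S,one,S)))); substituting into the one remaining equation that mentions L gives: h(node(h(h(h(node(S,one,S)))),X1,Y1)) =?= h(node(Q,one,node(1,one,one))).
Decompose h/1: node(X,X,q(S)) =?= node(node(h(X1),node(X1,X1,1),q(false)),P,q(q(one))).
Decompose node/3: X =?= node(h(X1),node(X1,X1,1),q(false)),  X =?= P,  q(S) =?= q(q(one)).
Bind X := node(h(X1),node(X1,X1,1),q(false)); substituting into the one remaining equation that mentions X gives: node(h(X1),node(X1,X1,1),q(false)) =?= P.
Bind P := node(h(X1),node(X1,X1,1),q(false)); no other remaining equation mentions P.
Decompose q/1: S =?= q(one).
Bind S := q(one); substituting into the remaining equation gives: h(node(h(h(h(node(q(one),one,q(one))))),X1,Y1)) =?= h(node(Q,one,node(1,one,one))). Substituting into the earlier bindings gives M := h(node(q(one),one,q(one))), V := h(h(h(node(q(one),one,q(one))))), L := h(h(h(node(q(one),one,q(one))))).
Decompose h/1: node(h(h(h(node(q(one),one,q(one))))),X1,Y1) =?= node(Q,one,node(1,one,one)).
Decompose node/3: h(h(h(node(q(one),one,q(one))))) =?= Q,  X1 =?= one,  Y1 =?= node(1,one,one).
Bind Q := h(h(h(node(q(one),one,q(one))))); no other remaining equation mentions Q.
Bind X1 := one; no other remaining equation mentions X1. Substituting into the earlier bindings gives X := node(h(one),node(one,one,1),q(false)), P := node(h(one),node(one,one,1),q(false)).
Bind Y1 := node(1,one,one).
MGU = { M -> h(node(q(one),one,q(one))), V -> h(h(h(node(q(one),one,q(one))))), L -> h(h(h(node(q(one),one,q(one))))), X -> node(h(one),node(one,one,1),q(false)), P -> node(h(one),node(one,one,1),q(false)), S -> q(one), Q -> h(h(h(node(q(one),one,q(one))))), X1 -> one, Y1 -> node(1,one,one) }, so L -> h(h(h(node(q(one),one,q(one))))).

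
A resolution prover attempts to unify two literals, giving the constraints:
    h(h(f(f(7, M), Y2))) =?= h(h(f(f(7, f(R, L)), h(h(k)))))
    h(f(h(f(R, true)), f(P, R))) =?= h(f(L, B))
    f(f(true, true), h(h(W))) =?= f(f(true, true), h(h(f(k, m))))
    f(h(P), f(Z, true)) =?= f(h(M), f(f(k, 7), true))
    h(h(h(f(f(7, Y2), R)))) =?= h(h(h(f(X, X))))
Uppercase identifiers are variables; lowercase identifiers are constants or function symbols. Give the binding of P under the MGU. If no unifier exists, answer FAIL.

Decompose h/1: h(f(f(7, M), Y2)) =?= h(f(f(7, f(R, L)), h(h(k)))).
Decompose h/1: f(f(7, M), Y2) =?= f(f(7, f(R, L)), h(h(k))).
Decompose f/2: f(7, M) =?= f(7, f(R, L)),  Y2 =?= h(h(k)).
Decompose f/2: 7 =?= 7,  M =?= f(R, L).
Delete trivial equation 7 =?= 7.
Bind M := f(R, L); substituting into the one remaining equation that mentions M gives: f(h(P), f(Z, true)) =?= f(h(f(R, L)), f(f(k, 7), true)).
Bind Y2 := h(h(k)); substituting into the one remaining equation that mentions Y2 gives: h(h(h(f(f(7, h(h(k))), R)))) =?= h(h(h(f(X, X)))).
Decompose h/1: f(h(f(R, true)), f(P, R)) =?= f(L, B).
Decompose f/2: h(f(R, true)) =?= L,  f(P, R) =?= B.
Bind L := h(f(R, true)); substituting into the one remaining equation that mentions L gives: f(h(P), f(Z, true)) =?= f(h(f(R, h(f(R, true)))), f(f(k, 7), true)). Substituting into the earlier binding gives M := f(R, h(f(R, true))).
Bind B := f(P, R); no other remaining equation mentions B.
Decompose f/2: f(true, true) =?= f(true, true),  h(h(W)) =?= h(h(f(k, m))).
Delete trivial equation f(true, true) =?= f(true, true).
Decompose h/1: h(W) =?= h(f(k, m)).
Decompose h/1: W =?= f(k, m).
Bind W := f(k, m); no other remaining equation mentions W.
Decompose f/2: h(P) =?= h(f(R, h(f(R, true)))),  f(Z, true) =?= f(f(k, 7), true).
Decompose h/1: P =?= f(R, h(f(R, true))).
Bind P := f(R, h(f(R, true))); no other remaining equation mentions P. Substituting into the earlier binding gives B := f(f(R, h(f(R, true))), R).
Decompose f/2: Z =?= f(k, 7),  true =?= true.
Bind Z := f(k, 7); no other remaining equation mentions Z.
Delete trivial equation true =?= true.
Decompose h/1: h(h(f(f(7, h(h(k))), R))) =?= h(h(f(X, X))).
Decompose h/1: h(f(f(7, h(h(k))), R)) =?= h(f(X, X)).
Decompose h/1: f(f(7, h(h(k))), R) =?= f(X, X).
Decompose f/2: f(7, h(h(k))) =?= X,  R =?= X.
Bind X := f(7, h(h(k))); substituting into the remaining equation gives: R =?= f(7, h(h(k))).
Bind R := f(7, h(h(k))). Substituting into the earlier bindings gives M := f(f(7, h(h(k))), h(f(f(7, h(h(k))), true))), L := h(f(f(7, h(h(k))), true)), B := f(f(f(7, h(h(k))), h(f(f(7, h(h(k))), true))), f(7, h(h(k)))), P := f(f(7, h(h(k))), h(f(f(7, h(h(k))), true))).
MGU = { M := f(f(7, h(h(k))), h(f(f(7, h(h(k))), true))), Y2 := h(h(k)), L := h(f(f(7, h(h(k))), true)), B := f(f(f(7, h(h(k))), h(f(f(7, h(h(k))), true))), f(7, h(h(k)))), W := f(k, m), P := f(f(7, h(h(k))), h(f(f(7, h(h(k))), true))), Z := f(k, 7), X := f(7, h(h(k))), R := f(7, h(h(k))) }, so P := f(f(7, h(h(k))), h(f(f(7, h(h(k))), true))).

f(f(7, h(h(k))), h(f(f(7, h(h(k))), true)))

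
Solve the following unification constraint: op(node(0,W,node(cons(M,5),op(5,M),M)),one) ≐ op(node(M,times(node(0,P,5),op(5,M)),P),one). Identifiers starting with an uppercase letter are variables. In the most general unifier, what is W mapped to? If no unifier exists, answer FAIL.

Decompose op/2: node(0,W,node(cons(M,5),op(5,M),M)) ≐ node(M,times(node(0,P,5),op(5,M)),P),  one ≐ one.
Decompose node/3: 0 ≐ M,  W ≐ times(node(0,P,5),op(5,M)),  node(cons(M,5),op(5,M),M) ≐ P.
Bind M := 0; substituting into the 2 remaining equations that mention M gives: W ≐ times(node(0,P,5),op(5,0)),  node(cons(0,5),op(5,0),0) ≐ P.
Bind W := times(node(0,P,5),op(5,0)); no other remaining equation mentions W.
Bind P := node(cons(0,5),op(5,0),0); no other remaining equation mentions P. Substituting into the earlier binding gives W := times(node(0,node(cons(0,5),op(5,0),0),5),op(5,0)).
Delete trivial equation one ≐ one.
MGU = { M := 0, W := times(node(0,node(cons(0,5),op(5,0),0),5),op(5,0)), P := node(cons(0,5),op(5,0),0) }, so W := times(node(0,node(cons(0,5),op(5,0),0),5),op(5,0)).

times(node(0,node(cons(0,5),op(5,0),0),5),op(5,0))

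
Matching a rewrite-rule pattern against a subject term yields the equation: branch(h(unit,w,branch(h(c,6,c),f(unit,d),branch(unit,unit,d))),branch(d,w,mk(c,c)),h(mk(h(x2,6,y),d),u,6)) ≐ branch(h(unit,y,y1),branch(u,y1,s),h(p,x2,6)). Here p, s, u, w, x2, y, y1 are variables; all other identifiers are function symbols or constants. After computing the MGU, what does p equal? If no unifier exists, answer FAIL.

Decompose branch/3: h(unit,w,branch(h(c,6,c),f(unit,d),branch(unit,unit,d))) ≐ h(unit,y,y1),  branch(d,w,mk(c,c)) ≐ branch(u,y1,s),  h(mk(h(x2,6,y),d),u,6) ≐ h(p,x2,6).
Decompose h/3: unit ≐ unit,  w ≐ y,  branch(h(c,6,c),f(unit,d),branch(unit,unit,d)) ≐ y1.
Delete trivial equation unit ≐ unit.
Bind w := y; substituting into the one remaining equation that mentions w gives: branch(d,y,mk(c,c)) ≐ branch(u,y1,s).
Bind y1 := branch(h(c,6,c),f(unit,d),branch(unit,unit,d)); substituting into the one remaining equation that mentions y1 gives: branch(d,y,mk(c,c)) ≐ branch(u,branch(h(c,6,c),f(unit,d),branch(unit,unit,d)),s).
Decompose branch/3: d ≐ u,  y ≐ branch(h(c,6,c),f(unit,d),branch(unit,unit,d)),  mk(c,c) ≐ s.
Bind u := d; substituting into the one remaining equation that mentions u gives: h(mk(h(x2,6,y),d),d,6) ≐ h(p,x2,6).
Bind y := branch(h(c,6,c),f(unit,d),branch(unit,unit,d)); substituting into the one remaining equation that mentions y gives: h(mk(h(x2,6,branch(h(c,6,c),f(unit,d),branch(unit,unit,d))),d),d,6) ≐ h(p,x2,6). Substituting into the earlier binding gives w := branch(h(c,6,c),f(unit,d),branch(unit,unit,d)).
Bind s := mk(c,c); no other remaining equation mentions s.
Decompose h/3: mk(h(x2,6,branch(h(c,6,c),f(unit,d),branch(unit,unit,d))),d) ≐ p,  d ≐ x2,  6 ≐ 6.
Bind p := mk(h(x2,6,branch(h(c,6,c),f(unit,d),branch(unit,unit,d))),d); no other remaining equation mentions p.
Bind x2 := d; no other remaining equation mentions x2. Substituting into the earlier binding gives p := mk(h(d,6,branch(h(c,6,c),f(unit,d),branch(unit,unit,d))),d).
Delete trivial equation 6 ≐ 6.
MGU = { w := branch(h(c,6,c),f(unit,d),branch(unit,unit,d)), y1 := branch(h(c,6,c),f(unit,d),branch(unit,unit,d)), u := d, y := branch(h(c,6,c),f(unit,d),branch(unit,unit,d)), s := mk(c,c), p := mk(h(d,6,branch(h(c,6,c),f(unit,d),branch(unit,unit,d))),d), x2 := d }, so p := mk(h(d,6,branch(h(c,6,c),f(unit,d),branch(unit,unit,d))),d).

mk(h(d,6,branch(h(c,6,c),f(unit,d),branch(unit,unit,d))),d)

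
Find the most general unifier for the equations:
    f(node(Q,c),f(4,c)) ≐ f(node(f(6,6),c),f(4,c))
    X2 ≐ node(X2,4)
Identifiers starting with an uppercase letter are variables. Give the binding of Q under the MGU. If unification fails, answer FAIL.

FAIL

Decompose f/2: node(Q,c) ≐ node(f(6,6),c),  f(4,c) ≐ f(4,c).
Decompose node/2: Q ≐ f(6,6),  c ≐ c.
Bind Q := f(6,6); no other remaining equation mentions Q.
Delete trivial equation c ≐ c.
Delete trivial equation f(4,c) ≐ f(4,c).
Occurs check fails: X2 occurs in node(X2,4); the equation X2 ≐ node(X2,4) has no finite solution.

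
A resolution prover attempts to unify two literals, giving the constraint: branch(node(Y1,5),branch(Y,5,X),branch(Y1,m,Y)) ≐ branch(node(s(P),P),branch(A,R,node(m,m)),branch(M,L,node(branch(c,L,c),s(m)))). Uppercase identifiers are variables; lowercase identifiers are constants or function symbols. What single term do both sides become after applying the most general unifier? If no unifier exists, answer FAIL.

branch(node(s(5),5),branch(node(branch(c,m,c),s(m)),5,node(m,m)),branch(s(5),m,node(branch(c,m,c),s(m))))

Decompose branch/3: node(Y1,5) ≐ node(s(P),P),  branch(Y,5,X) ≐ branch(A,R,node(m,m)),  branch(Y1,m,Y) ≐ branch(M,L,node(branch(c,L,c),s(m))).
Decompose node/2: Y1 ≐ s(P),  5 ≐ P.
Bind Y1 := s(P); substituting into the one remaining equation that mentions Y1 gives: branch(s(P),m,Y) ≐ branch(M,L,node(branch(c,L,c),s(m))).
Bind P := 5; substituting into the one remaining equation that mentions P gives: branch(s(5),m,Y) ≐ branch(M,L,node(branch(c,L,c),s(m))). Substituting into the earlier binding gives Y1 := s(5).
Decompose branch/3: Y ≐ A,  5 ≐ R,  X ≐ node(m,m).
Bind Y := A; substituting into the one remaining equation that mentions Y gives: branch(s(5),m,A) ≐ branch(M,L,node(branch(c,L,c),s(m))).
Bind R := 5; no other remaining equation mentions R.
Bind X := node(m,m); no other remaining equation mentions X.
Decompose branch/3: s(5) ≐ M,  m ≐ L,  A ≐ node(branch(c,L,c),s(m)).
Bind M := s(5); no other remaining equation mentions M.
Bind L := m; substituting into the remaining equation gives: A ≐ node(branch(c,m,c),s(m)).
Bind A := node(branch(c,m,c),s(m)). Substituting into the earlier binding gives Y := node(branch(c,m,c),s(m)).
Applying the MGU to either side gives branch(node(s(5),5),branch(node(branch(c,m,c),s(m)),5,node(m,m)),branch(s(5),m,node(branch(c,m,c),s(m)))).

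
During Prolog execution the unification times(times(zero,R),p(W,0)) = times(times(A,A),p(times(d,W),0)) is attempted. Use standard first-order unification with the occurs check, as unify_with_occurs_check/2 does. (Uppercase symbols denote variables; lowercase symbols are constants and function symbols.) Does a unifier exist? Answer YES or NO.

NO

Decompose times/2: times(zero,R) = times(A,A),  p(W,0) = p(times(d,W),0).
Decompose times/2: zero = A,  R = A.
Bind A := zero; substituting into the one remaining equation that mentions A gives: R = zero.
Bind R := zero; no other remaining equation mentions R.
Decompose p/2: W = times(d,W),  0 = 0.
Occurs check fails: W occurs in times(d,W); the equation W = times(d,W) has no finite solution.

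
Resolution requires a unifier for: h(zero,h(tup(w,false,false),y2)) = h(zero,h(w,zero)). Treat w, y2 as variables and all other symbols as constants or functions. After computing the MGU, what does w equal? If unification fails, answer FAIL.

Decompose h/2: zero = zero,  h(tup(w,false,false),y2) = h(w,zero).
Delete trivial equation zero = zero.
Decompose h/2: tup(w,false,false) = w,  y2 = zero.
Occurs check fails: w occurs in tup(w,false,false); the equation w = tup(w,false,false) has no finite solution.

FAIL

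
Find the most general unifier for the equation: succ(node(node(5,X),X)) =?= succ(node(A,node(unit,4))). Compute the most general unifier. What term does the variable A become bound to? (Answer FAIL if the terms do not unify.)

node(5,node(unit,4))

Decompose succ/1: node(node(5,X),X) =?= node(A,node(unit,4)).
Decompose node/2: node(5,X) =?= A,  X =?= node(unit,4).
Bind A := node(5,X); no other remaining equation mentions A.
Bind X := node(unit,4). Substituting into the earlier binding gives A := node(5,node(unit,4)).
MGU = { A ↦ node(5,node(unit,4)), X ↦ node(unit,4) }, so A ↦ node(5,node(unit,4)).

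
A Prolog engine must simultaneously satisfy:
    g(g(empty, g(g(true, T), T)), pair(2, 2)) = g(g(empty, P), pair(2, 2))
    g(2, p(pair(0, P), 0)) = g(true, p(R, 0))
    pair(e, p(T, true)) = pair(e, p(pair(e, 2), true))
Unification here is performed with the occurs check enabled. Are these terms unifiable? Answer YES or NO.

NO

Decompose g/2: g(empty, g(g(true, T), T)) = g(empty, P),  pair(2, 2) = pair(2, 2).
Decompose g/2: empty = empty,  g(g(true, T), T) = P.
Delete trivial equation empty = empty.
Bind P := g(g(true, T), T); substituting into the one remaining equation that mentions P gives: g(2, p(pair(0, g(g(true, T), T)), 0)) = g(true, p(R, 0)).
Delete trivial equation pair(2, 2) = pair(2, 2).
Decompose g/2: 2 = true,  p(pair(0, g(g(true, T), T)), 0) = p(R, 0).
Clash: constants 2 and true differ; no unifier exists.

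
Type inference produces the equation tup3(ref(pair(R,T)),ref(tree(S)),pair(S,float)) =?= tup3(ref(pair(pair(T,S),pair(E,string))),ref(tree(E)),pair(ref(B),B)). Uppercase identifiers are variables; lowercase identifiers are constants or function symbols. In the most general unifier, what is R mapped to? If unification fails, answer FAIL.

Decompose tup3/3: ref(pair(R,T)) =?= ref(pair(pair(T,S),pair(E,string))),  ref(tree(S)) =?= ref(tree(E)),  pair(S,float) =?= pair(ref(B),B).
Decompose ref/1: pair(R,T) =?= pair(pair(T,S),pair(E,string)).
Decompose pair/2: R =?= pair(T,S),  T =?= pair(E,string).
Bind R := pair(T,S); no other remaining equation mentions R.
Bind T := pair(E,string); no other remaining equation mentions T. Substituting into the earlier binding gives R := pair(pair(E,string),S).
Decompose ref/1: tree(S) =?= tree(E).
Decompose tree/1: S =?= E.
Bind S := E; substituting into the remaining equation gives: pair(E,float) =?= pair(ref(B),B). Substituting into the earlier binding gives R := pair(pair(E,string),E).
Decompose pair/2: E =?= ref(B),  float =?= B.
Bind E := ref(B); no other remaining equation mentions E. Substituting into the earlier bindings gives R := pair(pair(ref(B),string),ref(B)), T := pair(ref(B),string), S := ref(B).
Bind B := float. Substituting into the earlier bindings gives R := pair(pair(ref(float),string),ref(float)), T := pair(ref(float),string), S := ref(float), E := ref(float).
MGU = { R := pair(pair(ref(float),string),ref(float)), T := pair(ref(float),string), S := ref(float), E := ref(float), B := float }, so R := pair(pair(ref(float),string),ref(float)).

pair(pair(ref(float),string),ref(float))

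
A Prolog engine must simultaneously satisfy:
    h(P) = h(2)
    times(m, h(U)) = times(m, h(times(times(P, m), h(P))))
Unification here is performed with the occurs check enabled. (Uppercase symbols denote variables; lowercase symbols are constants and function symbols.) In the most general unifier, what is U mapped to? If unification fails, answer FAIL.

Decompose h/1: P = 2.
Bind P := 2; substituting into the remaining equation gives: times(m, h(U)) = times(m, h(times(times(2, m), h(2)))).
Decompose times/2: m = m,  h(U) = h(times(times(2, m), h(2))).
Delete trivial equation m = m.
Decompose h/1: U = times(times(2, m), h(2)).
Bind U := times(times(2, m), h(2)).
MGU = { P -> 2, U -> times(times(2, m), h(2)) }, so U -> times(times(2, m), h(2)).

times(times(2, m), h(2))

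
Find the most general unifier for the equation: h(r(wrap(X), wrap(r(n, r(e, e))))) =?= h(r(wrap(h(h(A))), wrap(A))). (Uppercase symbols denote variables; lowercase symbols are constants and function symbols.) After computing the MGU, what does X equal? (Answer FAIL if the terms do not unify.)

h(h(r(n, r(e, e))))

Decompose h/1: r(wrap(X), wrap(r(n, r(e, e)))) =?= r(wrap(h(h(A))), wrap(A)).
Decompose r/2: wrap(X) =?= wrap(h(h(A))),  wrap(r(n, r(e, e))) =?= wrap(A).
Decompose wrap/1: X =?= h(h(A)).
Bind X := h(h(A)); no other remaining equation mentions X.
Decompose wrap/1: r(n, r(e, e)) =?= A.
Bind A := r(n, r(e, e)). Substituting into the earlier binding gives X := h(h(r(n, r(e, e)))).
MGU = { X -> h(h(r(n, r(e, e)))), A -> r(n, r(e, e)) }, so X -> h(h(r(n, r(e, e)))).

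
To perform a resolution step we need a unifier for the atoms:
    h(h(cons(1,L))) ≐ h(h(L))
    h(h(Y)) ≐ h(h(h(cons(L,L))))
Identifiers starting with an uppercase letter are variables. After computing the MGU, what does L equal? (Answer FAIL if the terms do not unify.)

Decompose h/1: h(cons(1,L)) ≐ h(L).
Decompose h/1: cons(1,L) ≐ L.
Occurs check fails: L occurs in cons(1,L); the equation L ≐ cons(1,L) has no finite solution.

FAIL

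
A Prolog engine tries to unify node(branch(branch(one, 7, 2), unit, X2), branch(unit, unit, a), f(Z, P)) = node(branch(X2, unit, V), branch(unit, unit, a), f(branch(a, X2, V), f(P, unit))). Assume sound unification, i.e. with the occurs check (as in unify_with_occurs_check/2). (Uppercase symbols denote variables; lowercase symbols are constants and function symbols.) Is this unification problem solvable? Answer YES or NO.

NO

Decompose node/3: branch(branch(one, 7, 2), unit, X2) = branch(X2, unit, V),  branch(unit, unit, a) = branch(unit, unit, a),  f(Z, P) = f(branch(a, X2, V), f(P, unit)).
Decompose branch/3: branch(one, 7, 2) = X2,  unit = unit,  X2 = V.
Bind X2 := branch(one, 7, 2); substituting into the 2 remaining equations that mention X2 gives: branch(one, 7, 2) = V,  f(Z, P) = f(branch(a, branch(one, 7, 2), V), f(P, unit)).
Delete trivial equation unit = unit.
Bind V := branch(one, 7, 2); substituting into the one remaining equation that mentions V gives: f(Z, P) = f(branch(a, branch(one, 7, 2), branch(one, 7, 2)), f(P, unit)).
Delete trivial equation branch(unit, unit, a) = branch(unit, unit, a).
Decompose f/2: Z = branch(a, branch(one, 7, 2), branch(one, 7, 2)),  P = f(P, unit).
Bind Z := branch(a, branch(one, 7, 2), branch(one, 7, 2)); no other remaining equation mentions Z.
Occurs check fails: P occurs in f(P, unit); the equation P = f(P, unit) has no finite solution.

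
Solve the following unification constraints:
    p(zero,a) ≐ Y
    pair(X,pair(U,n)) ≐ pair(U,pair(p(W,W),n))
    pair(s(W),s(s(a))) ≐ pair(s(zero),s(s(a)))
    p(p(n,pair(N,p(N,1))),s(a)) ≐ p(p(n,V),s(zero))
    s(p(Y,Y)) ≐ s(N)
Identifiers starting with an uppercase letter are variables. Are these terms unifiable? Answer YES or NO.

NO

Bind Y := p(zero,a); substituting into the one remaining equation that mentions Y gives: s(p(p(zero,a),p(zero,a))) ≐ s(N).
Decompose pair/2: X ≐ U,  pair(U,n) ≐ pair(p(W,W),n).
Bind X := U; no other remaining equation mentions X.
Decompose pair/2: U ≐ p(W,W),  n ≐ n.
Bind U := p(W,W); no other remaining equation mentions U. Substituting into the earlier binding gives X := p(W,W).
Delete trivial equation n ≐ n.
Decompose pair/2: s(W) ≐ s(zero),  s(s(a)) ≐ s(s(a)).
Decompose s/1: W ≐ zero.
Bind W := zero; no other remaining equation mentions W. Substituting into the earlier bindings gives X := p(zero,zero), U := p(zero,zero).
Delete trivial equation s(s(a)) ≐ s(s(a)).
Decompose p/2: p(n,pair(N,p(N,1))) ≐ p(n,V),  s(a) ≐ s(zero).
Decompose p/2: n ≐ n,  pair(N,p(N,1)) ≐ V.
Delete trivial equation n ≐ n.
Bind V := pair(N,p(N,1)); no other remaining equation mentions V.
Decompose s/1: a ≐ zero.
Clash: constants a and zero differ; no unifier exists.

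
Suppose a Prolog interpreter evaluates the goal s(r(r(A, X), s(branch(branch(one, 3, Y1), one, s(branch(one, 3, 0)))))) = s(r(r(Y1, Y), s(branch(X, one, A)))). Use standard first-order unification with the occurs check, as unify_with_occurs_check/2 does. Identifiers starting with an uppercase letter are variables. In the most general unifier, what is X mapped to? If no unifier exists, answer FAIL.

branch(one, 3, s(branch(one, 3, 0)))

Decompose s/1: r(r(A, X), s(branch(branch(one, 3, Y1), one, s(branch(one, 3, 0))))) = r(r(Y1, Y), s(branch(X, one, A))).
Decompose r/2: r(A, X) = r(Y1, Y),  s(branch(branch(one, 3, Y1), one, s(branch(one, 3, 0)))) = s(branch(X, one, A)).
Decompose r/2: A = Y1,  X = Y.
Bind A := Y1; substituting into the one remaining equation that mentions A gives: s(branch(branch(one, 3, Y1), one, s(branch(one, 3, 0)))) = s(branch(X, one, Y1)).
Bind X := Y; substituting into the remaining equation gives: s(branch(branch(one, 3, Y1), one, s(branch(one, 3, 0)))) = s(branch(Y, one, Y1)).
Decompose s/1: branch(branch(one, 3, Y1), one, s(branch(one, 3, 0))) = branch(Y, one, Y1).
Decompose branch/3: branch(one, 3, Y1) = Y,  one = one,  s(branch(one, 3, 0)) = Y1.
Bind Y := branch(one, 3, Y1); no other remaining equation mentions Y. Substituting into the earlier binding gives X := branch(one, 3, Y1).
Delete trivial equation one = one.
Bind Y1 := s(branch(one, 3, 0)). Substituting into the earlier bindings gives A := s(branch(one, 3, 0)), X := branch(one, 3, s(branch(one, 3, 0))), Y := branch(one, 3, s(branch(one, 3, 0))).
MGU = { A = s(branch(one, 3, 0)), X = branch(one, 3, s(branch(one, 3, 0))), Y = branch(one, 3, s(branch(one, 3, 0))), Y1 = s(branch(one, 3, 0)) }, so X = branch(one, 3, s(branch(one, 3, 0))).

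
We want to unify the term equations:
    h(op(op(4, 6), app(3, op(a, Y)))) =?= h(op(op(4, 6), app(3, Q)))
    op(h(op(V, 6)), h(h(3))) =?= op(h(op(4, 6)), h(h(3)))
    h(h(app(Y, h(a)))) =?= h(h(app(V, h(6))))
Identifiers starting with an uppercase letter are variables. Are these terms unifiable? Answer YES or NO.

Decompose h/1: op(op(4, 6), app(3, op(a, Y))) =?= op(op(4, 6), app(3, Q)).
Decompose op/2: op(4, 6) =?= op(4, 6),  app(3, op(a, Y)) =?= app(3, Q).
Delete trivial equation op(4, 6) =?= op(4, 6).
Decompose app/2: 3 =?= 3,  op(a, Y) =?= Q.
Delete trivial equation 3 =?= 3.
Bind Q := op(a, Y); no other remaining equation mentions Q.
Decompose op/2: h(op(V, 6)) =?= h(op(4, 6)),  h(h(3)) =?= h(h(3)).
Decompose h/1: op(V, 6) =?= op(4, 6).
Decompose op/2: V =?= 4,  6 =?= 6.
Bind V := 4; substituting into the one remaining equation that mentions V gives: h(h(app(Y, h(a)))) =?= h(h(app(4, h(6)))).
Delete trivial equation 6 =?= 6.
Delete trivial equation h(h(3)) =?= h(h(3)).
Decompose h/1: h(app(Y, h(a))) =?= h(app(4, h(6))).
Decompose h/1: app(Y, h(a)) =?= app(4, h(6)).
Decompose app/2: Y =?= 4,  h(a) =?= h(6).
Bind Y := 4; no other remaining equation mentions Y. Substituting into the earlier binding gives Q := op(a, 4).
Decompose h/1: a =?= 6.
Clash: constants a and 6 differ; no unifier exists.

NO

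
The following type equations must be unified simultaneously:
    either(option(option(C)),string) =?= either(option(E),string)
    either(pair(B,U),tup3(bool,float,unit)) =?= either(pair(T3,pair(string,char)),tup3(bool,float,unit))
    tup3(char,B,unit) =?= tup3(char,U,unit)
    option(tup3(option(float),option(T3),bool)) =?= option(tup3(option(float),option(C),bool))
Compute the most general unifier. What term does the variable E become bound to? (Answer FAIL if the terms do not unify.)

Decompose either/2: option(option(C)) =?= option(E),  string =?= string.
Decompose option/1: option(C) =?= E.
Bind E := option(C); no other remaining equation mentions E.
Delete trivial equation string =?= string.
Decompose either/2: pair(B,U) =?= pair(T3,pair(string,char)),  tup3(bool,float,unit) =?= tup3(bool,float,unit).
Decompose pair/2: B =?= T3,  U =?= pair(string,char).
Bind B := T3; substituting into the one remaining equation that mentions B gives: tup3(char,T3,unit) =?= tup3(char,U,unit).
Bind U := pair(string,char); substituting into the one remaining equation that mentions U gives: tup3(char,T3,unit) =?= tup3(char,pair(string,char),unit).
Delete trivial equation tup3(bool,float,unit) =?= tup3(bool,float,unit).
Decompose tup3/3: char =?= char,  T3 =?= pair(string,char),  unit =?= unit.
Delete trivial equation char =?= char.
Bind T3 := pair(string,char); substituting into the one remaining equation that mentions T3 gives: option(tup3(option(float),option(pair(string,char)),bool)) =?= option(tup3(option(float),option(C),bool)). Substituting into the earlier binding gives B := pair(string,char).
Delete trivial equation unit =?= unit.
Decompose option/1: tup3(option(float),option(pair(string,char)),bool) =?= tup3(option(float),option(C),bool).
Decompose tup3/3: option(float) =?= option(float),  option(pair(string,char)) =?= option(C),  bool =?= bool.
Delete trivial equation option(float) =?= option(float).
Decompose option/1: pair(string,char) =?= C.
Bind C := pair(string,char); no other remaining equation mentions C. Substituting into the earlier binding gives E := option(pair(string,char)).
Delete trivial equation bool =?= bool.
MGU = { E ↦ option(pair(string,char)), B ↦ pair(string,char), U ↦ pair(string,char), T3 ↦ pair(string,char), C ↦ pair(string,char) }, so E ↦ option(pair(string,char)).

option(pair(string,char))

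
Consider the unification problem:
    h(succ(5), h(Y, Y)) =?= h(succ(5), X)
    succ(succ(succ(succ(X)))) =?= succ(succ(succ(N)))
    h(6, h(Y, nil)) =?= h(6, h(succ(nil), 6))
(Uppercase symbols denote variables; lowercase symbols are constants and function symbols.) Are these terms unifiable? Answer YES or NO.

Decompose h/2: succ(5) =?= succ(5),  h(Y, Y) =?= X.
Delete trivial equation succ(5) =?= succ(5).
Bind X := h(Y, Y); substituting into the one remaining equation that mentions X gives: succ(succ(succ(succ(h(Y, Y))))) =?= succ(succ(succ(N))).
Decompose succ/1: succ(succ(succ(h(Y, Y)))) =?= succ(succ(N)).
Decompose succ/1: succ(succ(h(Y, Y))) =?= succ(N).
Decompose succ/1: succ(h(Y, Y)) =?= N.
Bind N := succ(h(Y, Y)); no other remaining equation mentions N.
Decompose h/2: 6 =?= 6,  h(Y, nil) =?= h(succ(nil), 6).
Delete trivial equation 6 =?= 6.
Decompose h/2: Y =?= succ(nil),  nil =?= 6.
Bind Y := succ(nil); no other remaining equation mentions Y. Substituting into the earlier bindings gives X := h(succ(nil), succ(nil)), N := succ(h(succ(nil), succ(nil))).
Clash: constants nil and 6 differ; no unifier exists.

NO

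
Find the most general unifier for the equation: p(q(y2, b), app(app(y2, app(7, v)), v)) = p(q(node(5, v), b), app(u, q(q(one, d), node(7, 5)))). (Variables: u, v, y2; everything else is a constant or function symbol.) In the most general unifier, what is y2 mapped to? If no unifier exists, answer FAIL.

node(5, q(q(one, d), node(7, 5)))

Decompose p/2: q(y2, b) = q(node(5, v), b),  app(app(y2, app(7, v)), v) = app(u, q(q(one, d), node(7, 5))).
Decompose q/2: y2 = node(5, v),  b = b.
Bind y2 := node(5, v); substituting into the one remaining equation that mentions y2 gives: app(app(node(5, v), app(7, v)), v) = app(u, q(q(one, d), node(7, 5))).
Delete trivial equation b = b.
Decompose app/2: app(node(5, v), app(7, v)) = u,  v = q(q(one, d), node(7, 5)).
Bind u := app(node(5, v), app(7, v)); no other remaining equation mentions u.
Bind v := q(q(one, d), node(7, 5)). Substituting into the earlier bindings gives y2 := node(5, q(q(one, d), node(7, 5))), u := app(node(5, q(q(one, d), node(7, 5))), app(7, q(q(one, d), node(7, 5)))).
MGU = { y2 := node(5, q(q(one, d), node(7, 5))), u := app(node(5, q(q(one, d), node(7, 5))), app(7, q(q(one, d), node(7, 5)))), v := q(q(one, d), node(7, 5)) }, so y2 := node(5, q(q(one, d), node(7, 5))).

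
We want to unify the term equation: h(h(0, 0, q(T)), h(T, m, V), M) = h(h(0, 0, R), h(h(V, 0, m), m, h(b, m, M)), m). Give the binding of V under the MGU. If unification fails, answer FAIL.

h(b, m, m)

Decompose h/3: h(0, 0, q(T)) = h(0, 0, R),  h(T, m, V) = h(h(V, 0, m), m, h(b, m, M)),  M = m.
Decompose h/3: 0 = 0,  0 = 0,  q(T) = R.
Delete trivial equation 0 = 0.
Delete trivial equation 0 = 0.
Bind R := q(T); no other remaining equation mentions R.
Decompose h/3: T = h(V, 0, m),  m = m,  V = h(b, m, M).
Bind T := h(V, 0, m); no other remaining equation mentions T. Substituting into the earlier binding gives R := q(h(V, 0, m)).
Delete trivial equation m = m.
Bind V := h(b, m, M); no other remaining equation mentions V. Substituting into the earlier bindings gives R := q(h(h(b, m, M), 0, m)), T := h(h(b, m, M), 0, m).
Bind M := m. Substituting into the earlier bindings gives R := q(h(h(b, m, m), 0, m)), T := h(h(b, m, m), 0, m), V := h(b, m, m).
MGU = { R := q(h(h(b, m, m), 0, m)), T := h(h(b, m, m), 0, m), V := h(b, m, m), M := m }, so V := h(b, m, m).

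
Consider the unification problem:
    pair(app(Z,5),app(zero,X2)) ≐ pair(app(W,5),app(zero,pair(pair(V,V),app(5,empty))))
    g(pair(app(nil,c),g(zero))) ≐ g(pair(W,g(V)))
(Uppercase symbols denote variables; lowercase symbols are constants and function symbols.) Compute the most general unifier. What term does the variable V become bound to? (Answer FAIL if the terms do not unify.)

zero

Decompose pair/2: app(Z,5) ≐ app(W,5),  app(zero,X2) ≐ app(zero,pair(pair(V,V),app(5,empty))).
Decompose app/2: Z ≐ W,  5 ≐ 5.
Bind Z := W; no other remaining equation mentions Z.
Delete trivial equation 5 ≐ 5.
Decompose app/2: zero ≐ zero,  X2 ≐ pair(pair(V,V),app(5,empty)).
Delete trivial equation zero ≐ zero.
Bind X2 := pair(pair(V,V),app(5,empty)); no other remaining equation mentions X2.
Decompose g/1: pair(app(nil,c),g(zero)) ≐ pair(W,g(V)).
Decompose pair/2: app(nil,c) ≐ W,  g(zero) ≐ g(V).
Bind W := app(nil,c); no other remaining equation mentions W. Substituting into the earlier binding gives Z := app(nil,c).
Decompose g/1: zero ≐ V.
Bind V := zero. Substituting into the earlier binding gives X2 := pair(pair(zero,zero),app(5,empty)).
MGU = { Z := app(nil,c), X2 := pair(pair(zero,zero),app(5,empty)), W := app(nil,c), V := zero }, so V := zero.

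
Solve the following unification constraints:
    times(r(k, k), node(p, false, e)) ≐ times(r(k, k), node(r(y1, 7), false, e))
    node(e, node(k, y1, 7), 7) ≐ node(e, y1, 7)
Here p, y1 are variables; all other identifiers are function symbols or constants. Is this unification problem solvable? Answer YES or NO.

Decompose times/2: r(k, k) ≐ r(k, k),  node(p, false, e) ≐ node(r(y1, 7), false, e).
Delete trivial equation r(k, k) ≐ r(k, k).
Decompose node/3: p ≐ r(y1, 7),  false ≐ false,  e ≐ e.
Bind p := r(y1, 7); no other remaining equation mentions p.
Delete trivial equation false ≐ false.
Delete trivial equation e ≐ e.
Decompose node/3: e ≐ e,  node(k, y1, 7) ≐ y1,  7 ≐ 7.
Delete trivial equation e ≐ e.
Occurs check fails: y1 occurs in node(k, y1, 7); the equation y1 ≐ node(k, y1, 7) has no finite solution.

NO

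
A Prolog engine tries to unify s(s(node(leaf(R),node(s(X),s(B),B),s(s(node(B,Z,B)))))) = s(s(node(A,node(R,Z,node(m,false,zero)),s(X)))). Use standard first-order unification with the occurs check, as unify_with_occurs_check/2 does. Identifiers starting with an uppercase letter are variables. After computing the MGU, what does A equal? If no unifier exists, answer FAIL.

Decompose s/1: s(node(leaf(R),node(s(X),s(B),B),s(s(node(B,Z,B))))) = s(node(A,node(R,Z,node(m,false,zero)),s(X))).
Decompose s/1: node(leaf(R),node(s(X),s(B),B),s(s(node(B,Z,B)))) = node(A,node(R,Z,node(m,false,zero)),s(X)).
Decompose node/3: leaf(R) = A,  node(s(X),s(B),B) = node(R,Z,node(m,false,zero)),  s(s(node(B,Z,B))) = s(X).
Bind A := leaf(R); no other remaining equation mentions A.
Decompose node/3: s(X) = R,  s(B) = Z,  B = node(m,false,zero).
Bind R := s(X); no other remaining equation mentions R. Substituting into the earlier binding gives A := leaf(s(X)).
Bind Z := s(B); substituting into the one remaining equation that mentions Z gives: s(s(node(B,s(B),B))) = s(X).
Bind B := node(m,false,zero); substituting into the remaining equation gives: s(s(node(node(m,false,zero),s(node(m,false,zero)),node(m,false,zero)))) = s(X). Substituting into the earlier binding gives Z := s(node(m,false,zero)).
Decompose s/1: s(node(node(m,false,zero),s(node(m,false,zero)),node(m,false,zero))) = X.
Bind X := s(node(node(m,false,zero),s(node(m,false,zero)),node(m,false,zero))). Substituting into the earlier bindings gives A := leaf(s(s(node(node(m,false,zero),s(node(m,false,zero)),node(m,false,zero))))), R := s(s(node(node(m,false,zero),s(node(m,false,zero)),node(m,false,zero)))).
MGU = { A -> leaf(s(s(node(node(m,false,zero),s(node(m,false,zero)),node(m,false,zero))))), R -> s(s(node(node(m,false,zero),s(node(m,false,zero)),node(m,false,zero)))), Z -> s(node(m,false,zero)), B -> node(m,false,zero), X -> s(node(node(m,false,zero),s(node(m,false,zero)),node(m,false,zero))) }, so A -> leaf(s(s(node(node(m,false,zero),s(node(m,false,zero)),node(m,false,zero))))).

leaf(s(s(node(node(m,false,zero),s(node(m,false,zero)),node(m,false,zero)))))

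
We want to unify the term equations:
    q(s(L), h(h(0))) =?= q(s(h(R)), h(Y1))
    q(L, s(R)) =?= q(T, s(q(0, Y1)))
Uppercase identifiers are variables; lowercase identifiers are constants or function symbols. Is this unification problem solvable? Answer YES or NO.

Decompose q/2: s(L) =?= s(h(R)),  h(h(0)) =?= h(Y1).
Decompose s/1: L =?= h(R).
Bind L := h(R); substituting into the one remaining equation that mentions L gives: q(h(R), s(R)) =?= q(T, s(q(0, Y1))).
Decompose h/1: h(0) =?= Y1.
Bind Y1 := h(0); substituting into the remaining equation gives: q(h(R), s(R)) =?= q(T, s(q(0, h(0)))).
Decompose q/2: h(R) =?= T,  s(R) =?= s(q(0, h(0))).
Bind T := h(R); no other remaining equation mentions T.
Decompose s/1: R =?= q(0, h(0)).
Bind R := q(0, h(0)). Substituting into the earlier bindings gives L := h(q(0, h(0))), T := h(q(0, h(0))).
No equations remain and no clash or occurs-check failure arose, so a unifier exists.

YES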